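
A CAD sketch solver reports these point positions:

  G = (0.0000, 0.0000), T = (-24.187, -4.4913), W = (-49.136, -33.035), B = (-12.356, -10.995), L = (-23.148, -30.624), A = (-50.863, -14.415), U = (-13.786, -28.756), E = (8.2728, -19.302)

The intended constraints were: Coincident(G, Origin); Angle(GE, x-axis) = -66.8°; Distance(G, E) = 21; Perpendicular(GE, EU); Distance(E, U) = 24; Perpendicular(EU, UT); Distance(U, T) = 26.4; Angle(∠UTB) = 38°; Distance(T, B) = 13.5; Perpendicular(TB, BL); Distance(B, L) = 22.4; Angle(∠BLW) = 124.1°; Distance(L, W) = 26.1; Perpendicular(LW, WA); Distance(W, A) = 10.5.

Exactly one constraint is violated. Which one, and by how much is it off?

Distance(W, A) = 10.5 — off by 8.20.

G = (0.00, 0.00) ✓; GE at -66.80° ✓; |GE| = 21.00 ✓; ∠(GE, EU) = 90.00° ✓; |EU| = 24.00 ✓; ∠(EU, UT) = 90.00° ✓; |UT| = 26.40 ✓; ∠UTB = 38.00° ✓; |TB| = 13.50 ✓; ∠(TB, BL) = 90.00° ✓; |BL| = 22.40 ✓; ∠BLW = 124.1° ✓; |LW| = 26.10 ✓; ∠(LW, WA) = 90.00° ✓; |WA| = 18.70 ✗.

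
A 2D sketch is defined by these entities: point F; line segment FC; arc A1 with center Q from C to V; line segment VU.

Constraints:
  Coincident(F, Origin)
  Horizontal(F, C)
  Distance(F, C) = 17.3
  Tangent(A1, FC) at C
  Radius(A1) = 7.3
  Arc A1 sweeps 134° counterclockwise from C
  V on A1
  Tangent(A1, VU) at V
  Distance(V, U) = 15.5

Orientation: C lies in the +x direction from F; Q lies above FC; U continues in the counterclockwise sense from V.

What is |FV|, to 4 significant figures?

25.72

Since A1 is tangent to FC there, QC ⟂ FC, so Q = C + (0, 7.3) = (17.30, 7.300). On A1, C sits at bearing -90° from Q; a 134° counterclockwise sweep puts V at bearing 44°, so V = Q + 7.3·(cos 44°, sin 44°) = (22.55, 12.37). Then |FV| = |V − F| = 25.72.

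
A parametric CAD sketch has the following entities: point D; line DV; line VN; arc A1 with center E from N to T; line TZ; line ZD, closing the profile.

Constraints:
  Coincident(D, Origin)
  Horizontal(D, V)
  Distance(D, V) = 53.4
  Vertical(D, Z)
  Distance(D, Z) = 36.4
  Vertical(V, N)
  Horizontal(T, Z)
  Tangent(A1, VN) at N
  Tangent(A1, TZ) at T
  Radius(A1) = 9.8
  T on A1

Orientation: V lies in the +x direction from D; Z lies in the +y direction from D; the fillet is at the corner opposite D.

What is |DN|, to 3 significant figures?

59.7

The virtual corner opposite D is at (53.4, 36.4). Since A1 is tangent to VN there, EN ⟂ VN and the tangent condition forces ET to be normal to TZ, with radius 9.8, so the center E sits 9.8 in from both sides at E = (43.6, 26.6). That places the tangent points at N = (53.4, 26.6) on VN and T = (43.6, 36.4) on TZ. Then |DN| = |N − D| = 59.7.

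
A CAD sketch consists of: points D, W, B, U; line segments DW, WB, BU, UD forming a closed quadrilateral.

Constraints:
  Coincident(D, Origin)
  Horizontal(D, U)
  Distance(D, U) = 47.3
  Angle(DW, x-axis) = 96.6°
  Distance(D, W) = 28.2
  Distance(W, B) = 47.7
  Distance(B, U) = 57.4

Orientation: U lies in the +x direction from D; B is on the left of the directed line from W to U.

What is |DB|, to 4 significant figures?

66.30

Checks: |WB| = 47.70 ✓; |BU| = 57.40 ✓.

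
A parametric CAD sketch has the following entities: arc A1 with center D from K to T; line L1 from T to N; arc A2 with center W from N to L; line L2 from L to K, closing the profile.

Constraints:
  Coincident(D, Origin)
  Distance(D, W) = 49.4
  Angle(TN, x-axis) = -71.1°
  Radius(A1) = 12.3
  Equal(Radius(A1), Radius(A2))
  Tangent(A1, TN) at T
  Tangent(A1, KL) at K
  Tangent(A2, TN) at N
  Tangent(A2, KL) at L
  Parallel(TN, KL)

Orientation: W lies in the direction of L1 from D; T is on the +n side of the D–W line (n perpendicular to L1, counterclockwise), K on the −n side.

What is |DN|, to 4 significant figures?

50.91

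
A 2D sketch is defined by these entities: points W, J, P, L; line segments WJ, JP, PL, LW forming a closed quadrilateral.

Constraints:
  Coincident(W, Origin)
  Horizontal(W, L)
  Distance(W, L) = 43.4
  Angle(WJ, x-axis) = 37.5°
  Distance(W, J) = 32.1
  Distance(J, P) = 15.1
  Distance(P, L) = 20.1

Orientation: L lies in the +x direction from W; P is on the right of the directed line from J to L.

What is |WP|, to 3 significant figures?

24.2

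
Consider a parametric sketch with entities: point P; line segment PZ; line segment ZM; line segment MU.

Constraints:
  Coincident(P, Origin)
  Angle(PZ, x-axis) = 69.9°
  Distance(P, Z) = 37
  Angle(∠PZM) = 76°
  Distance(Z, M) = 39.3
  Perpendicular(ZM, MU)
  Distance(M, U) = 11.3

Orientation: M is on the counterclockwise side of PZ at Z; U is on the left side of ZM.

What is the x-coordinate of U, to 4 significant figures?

-27.56

∠PZM = 76.0°, so ZM runs at 69.9° + (180° − 76.0°) = 173.9° from the x-axis; with |ZM| = 39.3, M = Z + 39.3·(cos 173.9°, sin 173.9°) = (-26.36, 38.92). ZM is perpendicular to MU; with |MU| = 11.3 on the left of ZM, U = M + 11.3·(-0.1063, -0.9943) = (-27.56, 27.69). So U.x = -27.56.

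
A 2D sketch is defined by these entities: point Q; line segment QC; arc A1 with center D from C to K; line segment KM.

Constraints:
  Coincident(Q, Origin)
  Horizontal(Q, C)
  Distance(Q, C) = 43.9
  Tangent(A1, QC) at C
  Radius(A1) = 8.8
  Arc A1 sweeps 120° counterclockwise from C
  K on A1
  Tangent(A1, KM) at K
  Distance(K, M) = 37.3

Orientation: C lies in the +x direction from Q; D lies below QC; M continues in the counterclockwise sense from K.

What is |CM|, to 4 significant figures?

46.82

Q is at the origin; QC is horizontal with |QC| = 43.9 and C on the +x side, so C = (43.90, 0.000). Tangency of A1 to QC means the radius DC is perpendicular to QC, so D = C + (0, -8.8) = (43.90, -8.800). On A1, C sits at bearing 90° from D; a 120° counterclockwise sweep puts K at bearing 210°, so K = D + 8.8·(cos 210°, sin 210°) = (36.28, -13.20). Since A1 is tangent to KM there, DK ⟂ KM, so KM runs along (−sin 210°, cos 210°); with |KM| = 37.3, M = (54.93, -45.50). Then |CM| = |M − C| = 46.82.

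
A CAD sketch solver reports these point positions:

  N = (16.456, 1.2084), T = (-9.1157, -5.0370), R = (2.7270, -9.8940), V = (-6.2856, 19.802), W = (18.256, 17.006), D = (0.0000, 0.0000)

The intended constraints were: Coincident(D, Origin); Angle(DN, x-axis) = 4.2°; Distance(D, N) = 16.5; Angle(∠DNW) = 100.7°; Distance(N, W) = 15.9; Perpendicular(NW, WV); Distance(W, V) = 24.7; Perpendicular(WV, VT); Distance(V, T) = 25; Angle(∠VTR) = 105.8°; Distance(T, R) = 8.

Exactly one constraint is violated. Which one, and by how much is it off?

Distance(T, R) = 8 — off by 4.80.

D = (0.00, 0.00) ✓; DN at 4.200° ✓; |DN| = 16.50 ✓; ∠DNW = 100.7° ✓; |NW| = 15.90 ✓; ∠(NW, WV) = 90.00° ✓; |WV| = 24.70 ✓; ∠(WV, VT) = 90.00° ✓; |VT| = 25.00 ✓; ∠VTR = 105.8° ✓; |TR| = 12.80 ✗.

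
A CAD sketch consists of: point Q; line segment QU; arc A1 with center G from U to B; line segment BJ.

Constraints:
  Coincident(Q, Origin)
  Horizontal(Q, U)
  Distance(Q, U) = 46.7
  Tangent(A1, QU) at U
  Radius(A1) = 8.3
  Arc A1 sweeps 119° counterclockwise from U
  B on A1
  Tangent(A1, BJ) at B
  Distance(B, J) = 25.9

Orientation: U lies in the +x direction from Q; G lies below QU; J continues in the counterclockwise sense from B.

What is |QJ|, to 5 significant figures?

62.666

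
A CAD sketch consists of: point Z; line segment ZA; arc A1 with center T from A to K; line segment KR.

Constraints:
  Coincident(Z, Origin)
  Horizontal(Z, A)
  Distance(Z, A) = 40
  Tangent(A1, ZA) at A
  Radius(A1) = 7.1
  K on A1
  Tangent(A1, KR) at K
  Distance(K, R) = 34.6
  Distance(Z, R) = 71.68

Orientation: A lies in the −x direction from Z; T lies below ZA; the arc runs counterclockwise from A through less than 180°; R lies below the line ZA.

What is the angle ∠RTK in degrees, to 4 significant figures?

78.40°

Z is at the origin; Z and A share the same y with |ZA| = 40.0 and A on the −x side, so A = (-40.00, 0.000). The tangent condition forces TA to be normal to ZA, so T = A + (0, -7.1) = (-40.00, -7.100). Since TK ⟂ KR (tangency), |TR| = √(7.1² + 34.6²) = 35.32 regardless of where K sits on A1. So R lies on both circle(Z, 71.68) and circle(T, 35.32); the below-ZA intersection is R = (-63.29, -33.66). K is the foot of the tangent from R: K = (-46.17, -3.588).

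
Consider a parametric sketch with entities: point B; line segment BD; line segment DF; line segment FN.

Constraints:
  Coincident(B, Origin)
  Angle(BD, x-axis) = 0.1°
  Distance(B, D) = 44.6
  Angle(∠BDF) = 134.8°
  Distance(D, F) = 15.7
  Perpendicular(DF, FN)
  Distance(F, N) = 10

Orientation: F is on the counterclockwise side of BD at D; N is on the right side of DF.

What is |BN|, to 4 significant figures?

62.89

B is at the origin; BD runs at 0.1° with length 44.6, so D = 44.6·(cos 0.1°, sin 0.1°) = (44.60, 0.07784). ∠BDF = 134.8°, so DF runs at 0.1° + (180° − 134.8°) = 45.30° from the x-axis; with |DF| = 15.7, F = D + 15.7·(cos 45.30°, sin 45.30°) = (55.64, 11.24). DF is perpendicular to FN; with |FN| = 10.0 on the right of DF, N = F + 10.0·(0.7108, -0.7034) = (62.75, 4.203). Then |BN| = |N − B| = 62.89.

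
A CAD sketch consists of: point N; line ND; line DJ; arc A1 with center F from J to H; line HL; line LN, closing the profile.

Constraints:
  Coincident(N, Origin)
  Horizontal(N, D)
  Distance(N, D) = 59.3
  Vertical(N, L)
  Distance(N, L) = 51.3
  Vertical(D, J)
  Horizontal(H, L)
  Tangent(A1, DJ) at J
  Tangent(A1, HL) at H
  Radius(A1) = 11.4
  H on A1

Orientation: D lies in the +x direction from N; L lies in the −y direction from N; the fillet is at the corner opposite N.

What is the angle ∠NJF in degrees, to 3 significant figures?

33.9°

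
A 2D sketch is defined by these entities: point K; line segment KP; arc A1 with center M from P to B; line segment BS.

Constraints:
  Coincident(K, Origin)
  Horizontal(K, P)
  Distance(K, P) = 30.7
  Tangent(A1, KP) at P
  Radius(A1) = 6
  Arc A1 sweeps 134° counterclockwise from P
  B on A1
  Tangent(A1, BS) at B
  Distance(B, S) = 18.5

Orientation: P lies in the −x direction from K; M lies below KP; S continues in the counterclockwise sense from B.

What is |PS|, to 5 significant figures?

24.979

K is at the origin; K and P share the same y with |KP| = 30.7 and P on the −x side, so P = (-30.700, 0.0000). Since A1 is tangent to KP there, MP ⟂ KP, so M = P + (0, -6) = (-30.700, -6.0000). On A1, P sits at bearing 90° from M; a 134° counterclockwise sweep puts B at bearing 224°, so B = M + 6.0·(cos 224°, sin 224°) = (-35.016, -10.168). A1 meets BS tangentially, so MB is at right angles to BS, so BS runs along (−sin 224°, cos 224°); with |BS| = 18.5, S = (-22.165, -23.476). Then |PS| = |S − P| = 24.979.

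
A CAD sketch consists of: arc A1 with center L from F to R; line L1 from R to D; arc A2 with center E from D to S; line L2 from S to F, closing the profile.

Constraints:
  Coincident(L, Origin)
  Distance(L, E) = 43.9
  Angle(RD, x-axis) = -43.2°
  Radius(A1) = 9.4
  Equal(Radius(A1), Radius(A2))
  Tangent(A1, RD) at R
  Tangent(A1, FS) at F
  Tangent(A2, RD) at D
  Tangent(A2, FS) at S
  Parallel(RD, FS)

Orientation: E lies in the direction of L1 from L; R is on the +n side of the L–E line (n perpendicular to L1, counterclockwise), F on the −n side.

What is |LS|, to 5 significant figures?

44.895

The slot axis is L1's direction at -43.2°, so u = (cos -43.2°, sin -43.2°) = (0.72897, -0.68455) and n = (−sin -43.2°, cos -43.2°) = (0.68455, 0.72897). L is at the origin and E lies 43.9 along u from L, so E = 43.9·u = (32.002, -30.052). Tangency of A1 to both parallel lines with radius 9.4 puts R and F at L ± 9.4·n: R = (6.4347, 6.8523), F = (-6.4347, -6.8523). Equal radii place D and S the same way about E: D = E + 9.4·n = (38.436, -23.199), S = E − 9.4·n = (25.567, -36.904). Then |LS| = |S − L| = 44.895.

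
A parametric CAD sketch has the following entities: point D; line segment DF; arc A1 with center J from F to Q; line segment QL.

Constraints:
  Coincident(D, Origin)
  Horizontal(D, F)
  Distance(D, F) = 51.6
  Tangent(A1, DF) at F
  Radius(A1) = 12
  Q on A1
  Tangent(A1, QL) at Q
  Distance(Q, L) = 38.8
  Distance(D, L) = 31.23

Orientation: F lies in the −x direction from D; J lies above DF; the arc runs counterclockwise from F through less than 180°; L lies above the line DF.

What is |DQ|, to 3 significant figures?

44.0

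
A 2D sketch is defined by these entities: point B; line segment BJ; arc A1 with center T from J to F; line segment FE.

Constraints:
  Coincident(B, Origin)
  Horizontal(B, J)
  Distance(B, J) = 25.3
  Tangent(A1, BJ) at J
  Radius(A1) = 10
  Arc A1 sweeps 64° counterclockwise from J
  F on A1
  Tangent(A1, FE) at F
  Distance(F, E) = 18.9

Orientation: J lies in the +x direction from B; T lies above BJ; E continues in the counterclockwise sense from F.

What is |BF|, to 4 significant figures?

34.74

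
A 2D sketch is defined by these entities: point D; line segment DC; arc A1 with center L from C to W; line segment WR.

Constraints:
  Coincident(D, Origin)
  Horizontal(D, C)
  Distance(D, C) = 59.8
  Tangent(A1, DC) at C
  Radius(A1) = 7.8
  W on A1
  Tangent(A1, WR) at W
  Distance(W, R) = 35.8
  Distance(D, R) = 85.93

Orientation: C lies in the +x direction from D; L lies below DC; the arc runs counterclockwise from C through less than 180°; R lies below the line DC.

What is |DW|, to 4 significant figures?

55.10

Checks: |LC| = 7.800 ✓; |LW| = 7.800 ✓; ∠(LW, WR) = 90.00° ✓; |WR| = 35.80 ✓; |DR| = 85.93 ✓.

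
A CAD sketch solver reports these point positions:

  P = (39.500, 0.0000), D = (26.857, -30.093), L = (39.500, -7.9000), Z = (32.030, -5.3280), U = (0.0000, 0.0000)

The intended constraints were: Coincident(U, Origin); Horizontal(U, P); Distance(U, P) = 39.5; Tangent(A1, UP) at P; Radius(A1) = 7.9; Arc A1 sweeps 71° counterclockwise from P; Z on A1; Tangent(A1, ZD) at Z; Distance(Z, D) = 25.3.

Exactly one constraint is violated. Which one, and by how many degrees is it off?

Tangent(A1, ZD) at Z — off by 7.20°.

U = (0.00, 0.00) ✓; U.y = 0.00, P.y = 0.00 ✓; |UP| = 39.50 ✓; ∠(LP, PU) = 90.00° ✓; |LP| = 7.900 ✓; bearing(L→Z) − bearing(L→P) = 71.00° ✓; |LZ| = 7.900 ✓; ∠(LZ, ZD) = 82.80° ✗; |ZD| = 25.30 ✓.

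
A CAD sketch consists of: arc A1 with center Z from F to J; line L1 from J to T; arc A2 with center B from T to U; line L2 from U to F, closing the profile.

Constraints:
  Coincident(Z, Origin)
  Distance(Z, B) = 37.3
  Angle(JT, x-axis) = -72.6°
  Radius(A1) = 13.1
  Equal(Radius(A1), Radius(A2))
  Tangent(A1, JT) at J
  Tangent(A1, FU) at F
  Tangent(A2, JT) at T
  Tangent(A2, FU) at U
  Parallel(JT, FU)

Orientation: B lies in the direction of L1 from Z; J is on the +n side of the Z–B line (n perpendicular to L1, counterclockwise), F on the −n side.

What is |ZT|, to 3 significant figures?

39.5

The slot axis is L1's direction at -72.6°, so u = (cos -72.6°, sin -72.6°) = (0.299, -0.954) and n = (−sin -72.6°, cos -72.6°) = (0.954, 0.299). Z is at the origin and B lies 37.3 along u from Z, so B = 37.3·u = (11.2, -35.6). Tangency of A1 to both parallel lines with radius 13.1 puts J and F at Z ± 13.1·n: J = (12.5, 3.92), F = (-12.5, -3.92). Equal radii place T and U the same way about B: T = B + 13.1·n = (23.7, -31.7), U = B − 13.1·n = (-1.35, -39.5). Then |ZT| = |T − Z| = 39.5.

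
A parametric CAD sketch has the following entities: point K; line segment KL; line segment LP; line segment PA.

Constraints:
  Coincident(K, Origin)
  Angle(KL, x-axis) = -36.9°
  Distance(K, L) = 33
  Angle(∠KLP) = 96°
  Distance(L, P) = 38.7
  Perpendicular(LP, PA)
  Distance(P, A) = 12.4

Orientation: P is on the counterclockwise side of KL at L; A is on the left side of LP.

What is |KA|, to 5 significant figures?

46.835

K is at the origin; KL runs at -36.9° with length 33.0, so L = 33.0·(cos -36.9°, sin -36.9°) = (26.390, -19.814). ∠KLP = 96.0°, so LP runs at -36.9° + (180° − 96.0°) = 47.100° from the x-axis; with |LP| = 38.7, P = L + 38.7·(cos 47.100°, sin 47.100°) = (52.733, 8.5355). The perpendicularity gives PA at right angles to LP; with |PA| = 12.4 on the left of LP, A = P + 12.4·(-0.73254, 0.68072) = (43.650, 16.976). Then |KA| = |A − K| = 46.835.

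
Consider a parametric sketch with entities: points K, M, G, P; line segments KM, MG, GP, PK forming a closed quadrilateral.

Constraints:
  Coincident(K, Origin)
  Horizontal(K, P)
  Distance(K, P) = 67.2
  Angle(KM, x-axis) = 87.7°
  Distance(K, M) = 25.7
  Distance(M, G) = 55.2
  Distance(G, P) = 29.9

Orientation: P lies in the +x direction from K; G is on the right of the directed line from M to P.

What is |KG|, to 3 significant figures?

42.4

K is at the origin; KP is horizontal with |KP| = 67.2 and P in +x, so P = (67.2, 0). KM runs at 87.7° with |KM| = 25.7, so M = (1.03, 25.7). G is determined by |MG| = 55.2 and |GP| = 29.9 together: it lies at the intersection of circle(M, 55.2) and circle(P, 29.9). With |MP| = 71.0, the foot of the radical line on MP is 50.7 from M and the perpendicular offset is √(55.2² − 50.7²) = 21.9. Taking the right-of-MP solution: G = (40.3, -13.1).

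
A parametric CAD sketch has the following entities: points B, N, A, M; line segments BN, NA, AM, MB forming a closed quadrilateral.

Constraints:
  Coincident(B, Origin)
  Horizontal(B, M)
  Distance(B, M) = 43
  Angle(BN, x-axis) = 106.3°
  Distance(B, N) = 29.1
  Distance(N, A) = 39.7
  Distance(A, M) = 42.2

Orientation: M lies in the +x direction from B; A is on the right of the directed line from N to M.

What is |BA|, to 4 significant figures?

10.63

B is at the origin; BM is horizontal with |BM| = 43.0 and M in +x, so M = (43.0, 0). BN runs at 106.3° with |BN| = 29.1, so N = (-8.167, 27.93). A is determined by |NA| = 39.7 and |AM| = 42.2 together: it lies at the intersection of circle(N, 39.7) and circle(M, 42.2). With |NM| = 58.29, the foot of the radical line on NM is 27.39 from N and the perpendicular offset is √(39.7² − 27.39²) = 28.74. Taking the right-of-NM solution: A = (2.106, -10.42).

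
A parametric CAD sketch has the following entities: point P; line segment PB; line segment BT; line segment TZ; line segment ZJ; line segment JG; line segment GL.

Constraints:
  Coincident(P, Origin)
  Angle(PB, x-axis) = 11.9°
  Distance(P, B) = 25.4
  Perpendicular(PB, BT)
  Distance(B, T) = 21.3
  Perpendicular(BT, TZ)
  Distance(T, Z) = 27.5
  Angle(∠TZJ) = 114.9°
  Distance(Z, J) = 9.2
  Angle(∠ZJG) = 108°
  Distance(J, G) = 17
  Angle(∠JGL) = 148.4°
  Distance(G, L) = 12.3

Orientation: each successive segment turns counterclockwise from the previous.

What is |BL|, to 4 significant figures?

6.935

∠ZJG = 108.0° gives JG at -31.00° from the x-axis; with |JG| = 17.0, G = (6.055, 2.689). ∠JGL = 148.4° gives GL at 0.6000° from the x-axis; with |GL| = 12.3, L = (18.35, 2.818). Then |BL| = |L − B| = 6.935.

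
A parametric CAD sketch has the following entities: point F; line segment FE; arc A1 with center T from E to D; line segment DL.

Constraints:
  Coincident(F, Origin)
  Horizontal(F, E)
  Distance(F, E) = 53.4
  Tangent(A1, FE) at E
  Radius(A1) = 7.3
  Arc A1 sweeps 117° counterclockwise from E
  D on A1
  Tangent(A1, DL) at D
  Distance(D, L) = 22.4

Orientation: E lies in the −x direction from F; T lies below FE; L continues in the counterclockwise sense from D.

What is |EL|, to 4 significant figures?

30.79

On A1, E sits at bearing 90° from T; a 117° counterclockwise sweep puts D at bearing 207°, so D = T + 7.3·(cos 207°, sin 207°) = (-59.90, -10.61). A1 meets DL tangentially, so TD is at right angles to DL, so DL runs along (−sin 207°, cos 207°); with |DL| = 22.4, L = (-49.73, -30.57). Then |EL| = |L − E| = 30.79.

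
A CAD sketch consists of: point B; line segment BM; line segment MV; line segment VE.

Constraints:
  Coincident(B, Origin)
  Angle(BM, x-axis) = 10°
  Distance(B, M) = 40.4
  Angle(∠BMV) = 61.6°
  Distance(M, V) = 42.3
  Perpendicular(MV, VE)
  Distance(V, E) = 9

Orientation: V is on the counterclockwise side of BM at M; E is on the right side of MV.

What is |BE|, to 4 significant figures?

50.16

∠BMV = 61.6°, so MV runs at 10.0° + (180° − 61.6°) = 128.4° from the x-axis; with |MV| = 42.3, V = M + 42.3·(cos 128.4°, sin 128.4°) = (13.51, 40.17). MV is perpendicular to VE; with |VE| = 9.0 on the right of MV, E = V + 9.0·(0.7837, 0.6211) = (20.56, 45.76). Then |BE| = |E − B| = 50.16.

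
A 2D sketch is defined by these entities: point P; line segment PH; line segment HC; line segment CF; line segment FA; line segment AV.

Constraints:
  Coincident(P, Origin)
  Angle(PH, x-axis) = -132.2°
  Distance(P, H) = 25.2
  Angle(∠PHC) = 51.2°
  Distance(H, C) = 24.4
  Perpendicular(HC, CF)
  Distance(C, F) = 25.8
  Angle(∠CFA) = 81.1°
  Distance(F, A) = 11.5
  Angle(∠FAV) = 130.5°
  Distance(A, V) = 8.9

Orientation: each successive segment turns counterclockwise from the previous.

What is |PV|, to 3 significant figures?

8.08

P is at the origin; PH runs at -132.2° with length 25.2, so H = (-16.9, -18.7). ∠PHC = 51.2° gives HC at -3.40° from the x-axis; with |HC| = 24.4, C = (7.43, -20.1). HC ⟂ CF, so CF runs at 86.6°; with |CF| = 25.8, F = (8.96, 5.64). ∠CFA = 81.1° gives FA at -174° from the x-axis; with |FA| = 11.5, A = (-2.49, 4.54). ∠FAV = 130.5° gives AV at -125° from the x-axis; with |AV| = 8.9, V = (-7.59, -2.75). Then |PV| = |V − P| = 8.08.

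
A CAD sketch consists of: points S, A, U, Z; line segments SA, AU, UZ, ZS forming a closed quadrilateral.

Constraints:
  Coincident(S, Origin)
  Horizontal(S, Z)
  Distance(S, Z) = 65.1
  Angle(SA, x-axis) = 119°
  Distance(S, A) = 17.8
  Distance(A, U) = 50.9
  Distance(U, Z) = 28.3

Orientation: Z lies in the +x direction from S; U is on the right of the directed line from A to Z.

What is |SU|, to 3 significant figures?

37.9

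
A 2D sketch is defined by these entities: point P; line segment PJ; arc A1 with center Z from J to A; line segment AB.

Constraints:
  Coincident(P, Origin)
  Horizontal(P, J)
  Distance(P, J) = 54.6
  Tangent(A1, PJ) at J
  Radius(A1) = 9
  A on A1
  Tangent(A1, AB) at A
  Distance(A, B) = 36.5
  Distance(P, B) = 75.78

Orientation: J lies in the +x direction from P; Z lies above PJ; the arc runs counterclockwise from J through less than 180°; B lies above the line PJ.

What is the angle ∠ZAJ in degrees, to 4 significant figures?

42.26°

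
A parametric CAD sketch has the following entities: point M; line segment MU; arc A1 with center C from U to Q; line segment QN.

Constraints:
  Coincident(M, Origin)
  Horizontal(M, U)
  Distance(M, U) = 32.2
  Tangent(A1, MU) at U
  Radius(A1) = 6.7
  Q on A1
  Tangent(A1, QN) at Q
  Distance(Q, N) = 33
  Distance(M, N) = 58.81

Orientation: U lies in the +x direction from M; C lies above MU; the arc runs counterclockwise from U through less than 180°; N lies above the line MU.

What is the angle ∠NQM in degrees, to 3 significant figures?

109°

M is at the origin; M and U share the same y with |MU| = 32.2 and U on the +x side, so U = (32.2, 0.00). Tangency of A1 to MU means the radius CU is perpendicular to MU, so C = U + (0, 6.7) = (32.2, 6.70). Since CQ ⟂ QN (tangency), |CN| = √(6.7² + 33.0²) = 33.7 regardless of where Q sits on A1. So N lies on both circle(M, 58.81) and circle(C, 33.7); the above-MU intersection is N = (45.0, 37.8). Q is the foot of the tangent from N: Q = (38.8, 5.43).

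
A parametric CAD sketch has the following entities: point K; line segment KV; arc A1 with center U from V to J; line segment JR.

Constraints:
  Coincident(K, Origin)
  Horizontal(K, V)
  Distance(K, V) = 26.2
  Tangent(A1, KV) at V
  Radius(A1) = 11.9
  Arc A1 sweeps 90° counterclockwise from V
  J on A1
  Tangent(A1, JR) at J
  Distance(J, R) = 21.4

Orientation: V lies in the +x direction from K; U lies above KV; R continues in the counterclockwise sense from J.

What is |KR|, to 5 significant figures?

50.601

K is at the origin; K and V share the same y with |KV| = 26.2 and V on the +x side, so V = (26.200, 0.0000). A1 meets KV tangentially, so UV is at right angles to KV, so U = V + (0, 11.9) = (26.200, 11.900). On A1, V sits at bearing -90° from U; a 90° counterclockwise sweep puts J at bearing 0°, so J = U + 11.9·(cos 0°, sin 0°) = (38.100, 11.900). Tangency of A1 to JR means the radius UJ is perpendicular to JR, so JR runs along (−sin 0°, cos 0°); with |JR| = 21.4, R = (38.100, 33.300). Then |KR| = |R − K| = 50.601.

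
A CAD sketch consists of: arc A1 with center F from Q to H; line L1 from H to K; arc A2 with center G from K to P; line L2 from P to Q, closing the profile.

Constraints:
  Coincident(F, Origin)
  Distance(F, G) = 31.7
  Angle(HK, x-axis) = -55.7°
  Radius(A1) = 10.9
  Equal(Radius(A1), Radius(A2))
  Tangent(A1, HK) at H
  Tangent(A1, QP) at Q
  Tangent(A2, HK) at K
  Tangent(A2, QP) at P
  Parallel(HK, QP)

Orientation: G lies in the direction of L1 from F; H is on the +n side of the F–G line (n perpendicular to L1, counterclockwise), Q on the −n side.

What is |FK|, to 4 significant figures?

33.52

The slot axis is L1's direction at -55.7°, so u = (cos -55.7°, sin -55.7°) = (0.5635, -0.8261) and n = (−sin -55.7°, cos -55.7°) = (0.8261, 0.5635). F is at the origin and G lies 31.7 along u from F, so G = 31.7·u = (17.86, -26.19). Tangency of A1 to both parallel lines with radius 10.9 puts H and Q at F ± 10.9·n: H = (9.004, 6.142), Q = (-9.004, -6.142). Equal radii place K and P the same way about G: K = G + 10.9·n = (26.87, -20.04), P = G − 10.9·n = (8.859, -32.33). Then |FK| = |K − F| = 33.52.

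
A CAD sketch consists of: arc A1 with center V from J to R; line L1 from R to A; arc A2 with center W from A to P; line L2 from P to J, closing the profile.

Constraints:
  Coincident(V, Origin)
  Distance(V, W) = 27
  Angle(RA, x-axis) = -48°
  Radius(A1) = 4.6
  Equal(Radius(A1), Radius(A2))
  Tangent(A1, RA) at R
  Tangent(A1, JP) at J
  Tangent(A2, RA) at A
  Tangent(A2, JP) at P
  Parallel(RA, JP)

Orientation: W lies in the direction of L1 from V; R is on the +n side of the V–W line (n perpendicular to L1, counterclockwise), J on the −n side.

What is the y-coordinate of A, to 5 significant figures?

-16.987

The slot axis is L1's direction at -48.0°, so u = (cos -48.0°, sin -48.0°) = (0.66913, -0.74314) and n = (−sin -48.0°, cos -48.0°) = (0.74314, 0.66913). V is at the origin and W lies 27.0 along u from V, so W = 27.0·u = (18.067, -20.065). Tangency of A1 to both parallel lines with radius 4.6 puts R and J at V ± 4.6·n: R = (3.4185, 3.0780), J = (-3.4185, -3.0780). Equal radii place A and P the same way about W: A = W + 4.6·n = (21.485, -16.987), P = W − 4.6·n = (14.648, -23.143). So A.y = -16.987.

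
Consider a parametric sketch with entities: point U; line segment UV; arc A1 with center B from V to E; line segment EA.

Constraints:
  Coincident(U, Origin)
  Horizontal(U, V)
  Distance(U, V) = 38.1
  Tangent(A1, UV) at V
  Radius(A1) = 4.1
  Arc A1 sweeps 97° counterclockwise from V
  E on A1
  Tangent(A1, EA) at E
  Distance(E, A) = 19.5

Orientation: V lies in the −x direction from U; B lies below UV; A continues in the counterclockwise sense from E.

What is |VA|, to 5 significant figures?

24.014

On A1, V sits at bearing 90° from B; a 97° counterclockwise sweep puts E at bearing 187°, so E = B + 4.1·(cos 187°, sin 187°) = (-42.169, -4.5997). Tangency of A1 to EA means the radius BE is perpendicular to EA, so EA runs along (−sin 187°, cos 187°); with |EA| = 19.5, A = (-39.793, -23.954). Then |VA| = |A − V| = 24.014.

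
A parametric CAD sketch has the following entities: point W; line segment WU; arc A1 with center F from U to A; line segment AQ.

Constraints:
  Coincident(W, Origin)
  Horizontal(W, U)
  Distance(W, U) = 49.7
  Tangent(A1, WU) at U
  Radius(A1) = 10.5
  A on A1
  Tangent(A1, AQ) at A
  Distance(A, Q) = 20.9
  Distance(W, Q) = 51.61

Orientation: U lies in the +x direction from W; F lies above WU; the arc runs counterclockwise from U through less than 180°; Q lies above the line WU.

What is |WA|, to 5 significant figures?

59.431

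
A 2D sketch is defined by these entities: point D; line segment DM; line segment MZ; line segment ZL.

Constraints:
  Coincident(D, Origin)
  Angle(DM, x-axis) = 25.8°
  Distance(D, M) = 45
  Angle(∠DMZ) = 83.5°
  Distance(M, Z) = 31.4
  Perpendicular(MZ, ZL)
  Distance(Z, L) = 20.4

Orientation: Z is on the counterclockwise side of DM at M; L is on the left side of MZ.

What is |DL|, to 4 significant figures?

35.82

D is at the origin; DM runs at 25.8° with length 45.0, so M = 45.0·(cos 25.8°, sin 25.8°) = (40.51, 19.59). ∠DMZ = 83.5°, so MZ runs at 25.8° + (180° − 83.5°) = 122.3° from the x-axis; with |MZ| = 31.4, Z = M + 31.4·(cos 122.3°, sin 122.3°) = (23.74, 46.13). The perpendicularity gives ZL at right angles to MZ; with |ZL| = 20.4 on the left of MZ, L = Z + 20.4·(-0.8453, -0.5344) = (6.492, 35.23). Then |DL| = |L − D| = 35.82.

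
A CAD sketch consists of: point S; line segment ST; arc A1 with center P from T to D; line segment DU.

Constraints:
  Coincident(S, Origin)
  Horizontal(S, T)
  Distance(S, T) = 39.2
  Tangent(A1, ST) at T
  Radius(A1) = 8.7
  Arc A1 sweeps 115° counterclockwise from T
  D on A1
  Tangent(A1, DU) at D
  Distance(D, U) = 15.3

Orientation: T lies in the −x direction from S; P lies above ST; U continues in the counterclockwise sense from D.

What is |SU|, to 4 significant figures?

46.00

On A1, T sits at bearing -90° from P; a 115° counterclockwise sweep puts D at bearing 25°, so D = P + 8.7·(cos 25°, sin 25°) = (-31.32, 12.38). A1 meets DU tangentially, so PD is at right angles to DU, so DU runs along (−sin 25°, cos 25°); with |DU| = 15.3, U = (-37.78, 26.24). Then |SU| = |U − S| = 46.00.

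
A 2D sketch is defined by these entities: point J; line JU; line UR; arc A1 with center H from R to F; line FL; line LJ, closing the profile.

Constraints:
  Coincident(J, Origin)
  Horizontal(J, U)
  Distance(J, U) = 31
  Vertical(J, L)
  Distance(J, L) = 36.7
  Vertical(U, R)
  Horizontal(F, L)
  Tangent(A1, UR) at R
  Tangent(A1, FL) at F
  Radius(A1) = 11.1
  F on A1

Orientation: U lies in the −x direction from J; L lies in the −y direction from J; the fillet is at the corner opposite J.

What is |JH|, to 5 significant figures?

32.425

J is at the origin; JU is horizontal with |JU| = 31.0 and U on the −x side, so U = (-31.000, 0.0000). J and L share the same x with |JL| = 36.7 and L on the −y side, so L = (0.0000, -36.700). The virtual corner opposite J is at (-31.000, -36.700). Tangency of A1 to UR means the radius HR is perpendicular to UR and tangency of A1 to FL means the radius HF is perpendicular to FL, with radius 11.1, so the center H sits 11.1 in from both sides at H = (-19.900, -25.600). Then |JH| = |H − J| = 32.425.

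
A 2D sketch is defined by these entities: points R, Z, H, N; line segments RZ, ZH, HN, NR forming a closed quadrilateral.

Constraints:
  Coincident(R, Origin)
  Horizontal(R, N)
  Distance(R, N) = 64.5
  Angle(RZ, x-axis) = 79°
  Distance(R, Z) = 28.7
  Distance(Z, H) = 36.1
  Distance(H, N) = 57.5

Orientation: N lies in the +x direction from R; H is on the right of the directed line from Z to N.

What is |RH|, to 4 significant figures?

10.90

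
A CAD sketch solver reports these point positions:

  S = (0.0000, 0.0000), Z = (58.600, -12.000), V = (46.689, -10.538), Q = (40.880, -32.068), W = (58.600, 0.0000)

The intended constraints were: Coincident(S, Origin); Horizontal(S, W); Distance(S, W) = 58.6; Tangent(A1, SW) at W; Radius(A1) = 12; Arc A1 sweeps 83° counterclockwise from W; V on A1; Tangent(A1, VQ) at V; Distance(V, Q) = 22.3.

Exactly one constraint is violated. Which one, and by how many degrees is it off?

Tangent(A1, VQ) at V — off by 8.10°.

S = (0.00, 0.00) ✓; S.y = 0.00, W.y = 0.00 ✓; |SW| = 58.60 ✓; ∠(ZW, WS) = 90.00° ✓; |ZW| = 12.00 ✓; bearing(Z→V) − bearing(Z→W) = 83.00° ✓; |ZV| = 12.00 ✓; ∠(ZV, VQ) = 98.10° ✗; |VQ| = 22.30 ✓.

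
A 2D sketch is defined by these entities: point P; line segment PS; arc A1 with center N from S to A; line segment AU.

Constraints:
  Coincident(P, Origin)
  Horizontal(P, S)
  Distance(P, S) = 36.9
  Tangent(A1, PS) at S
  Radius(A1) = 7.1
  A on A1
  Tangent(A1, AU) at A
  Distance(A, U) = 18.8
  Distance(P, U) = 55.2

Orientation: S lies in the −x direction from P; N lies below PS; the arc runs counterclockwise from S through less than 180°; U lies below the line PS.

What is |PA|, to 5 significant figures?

43.649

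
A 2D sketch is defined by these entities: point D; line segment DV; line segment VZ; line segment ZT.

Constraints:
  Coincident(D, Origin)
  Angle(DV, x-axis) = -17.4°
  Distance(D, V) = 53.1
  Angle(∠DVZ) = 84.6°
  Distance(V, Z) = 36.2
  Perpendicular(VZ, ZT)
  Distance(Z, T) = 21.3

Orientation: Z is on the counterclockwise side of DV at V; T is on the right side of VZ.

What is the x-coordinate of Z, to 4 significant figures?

58.20

D is at the origin; DV runs at -17.4° with length 53.1, so V = 53.1·(cos -17.4°, sin -17.4°) = (50.67, -15.88). ∠DVZ = 84.6°, so VZ runs at -17.4° + (180° − 84.6°) = 78.00° from the x-axis; with |VZ| = 36.2, Z = V + 36.2·(cos 78.00°, sin 78.00°) = (58.20, 19.53). So Z.x = 58.20.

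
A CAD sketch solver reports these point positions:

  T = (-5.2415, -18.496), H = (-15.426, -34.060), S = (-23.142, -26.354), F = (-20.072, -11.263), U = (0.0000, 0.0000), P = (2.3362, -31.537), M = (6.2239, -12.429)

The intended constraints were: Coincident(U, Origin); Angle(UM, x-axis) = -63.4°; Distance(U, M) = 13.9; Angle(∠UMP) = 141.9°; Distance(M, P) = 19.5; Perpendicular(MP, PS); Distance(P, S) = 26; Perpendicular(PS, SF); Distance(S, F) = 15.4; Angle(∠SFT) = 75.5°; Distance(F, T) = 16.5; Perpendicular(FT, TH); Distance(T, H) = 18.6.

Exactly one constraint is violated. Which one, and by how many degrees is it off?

Perpendicular(FT, TH) — off by 7.20°.

U = (0.00, 0.00) ✓; UM at -63.40° ✓; |UM| = 13.90 ✓; ∠UMP = 141.9° ✓; |MP| = 19.50 ✓; ∠(MP, PS) = 90.00° ✓; |PS| = 26.00 ✓; ∠(PS, SF) = 90.00° ✓; |SF| = 15.40 ✓; ∠SFT = 75.50° ✓; |FT| = 16.50 ✓; ∠(FT, TH) = 97.20° ✗; |TH| = 18.60 ✓.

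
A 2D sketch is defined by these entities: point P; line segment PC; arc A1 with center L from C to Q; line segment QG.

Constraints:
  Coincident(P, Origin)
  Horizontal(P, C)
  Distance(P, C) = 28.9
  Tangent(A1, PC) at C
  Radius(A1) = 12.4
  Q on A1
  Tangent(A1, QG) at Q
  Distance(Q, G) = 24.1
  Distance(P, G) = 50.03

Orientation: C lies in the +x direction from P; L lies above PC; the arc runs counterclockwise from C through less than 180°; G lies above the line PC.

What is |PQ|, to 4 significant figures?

43.85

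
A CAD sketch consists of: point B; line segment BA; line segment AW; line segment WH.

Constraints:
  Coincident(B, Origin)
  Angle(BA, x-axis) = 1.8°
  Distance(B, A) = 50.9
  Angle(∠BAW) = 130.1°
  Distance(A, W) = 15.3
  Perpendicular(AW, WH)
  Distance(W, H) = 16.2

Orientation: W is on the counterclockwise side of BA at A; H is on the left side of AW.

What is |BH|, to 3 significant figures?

53.2

B is at the origin; BA runs at 1.8° with length 50.9, so A = 50.9·(cos 1.8°, sin 1.8°) = (50.9, 1.60). ∠BAW = 130.1°, so AW runs at 1.8° + (180° − 130.1°) = 51.7° from the x-axis; with |AW| = 15.3, W = A + 15.3·(cos 51.7°, sin 51.7°) = (60.4, 13.6). The perpendicularity gives WH at right angles to AW; with |WH| = 16.2 on the left of AW, H = W + 16.2·(-0.785, 0.620) = (47.6, 23.6). Then |BH| = |H − B| = 53.2.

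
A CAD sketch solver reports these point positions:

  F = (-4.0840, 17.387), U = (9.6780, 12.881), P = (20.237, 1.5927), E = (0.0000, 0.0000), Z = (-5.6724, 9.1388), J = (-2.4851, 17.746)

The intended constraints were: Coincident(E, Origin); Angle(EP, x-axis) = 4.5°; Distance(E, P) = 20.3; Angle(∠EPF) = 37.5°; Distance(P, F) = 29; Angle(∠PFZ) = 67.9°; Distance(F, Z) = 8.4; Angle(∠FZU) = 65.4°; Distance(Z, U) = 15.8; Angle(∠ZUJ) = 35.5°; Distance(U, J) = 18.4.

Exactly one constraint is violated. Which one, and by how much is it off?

Distance(U, J) = 18.4 — off by 5.30.

E = (0.00, 0.00) ✓; EP at 4.500° ✓; |EP| = 20.30 ✓; ∠EPF = 37.50° ✓; |PF| = 29.00 ✓; ∠PFZ = 67.90° ✓; |FZ| = 8.400 ✓; ∠FZU = 65.40° ✓; |ZU| = 15.80 ✓; ∠ZUJ = 35.50° ✓; |UJ| = 13.10 ✗.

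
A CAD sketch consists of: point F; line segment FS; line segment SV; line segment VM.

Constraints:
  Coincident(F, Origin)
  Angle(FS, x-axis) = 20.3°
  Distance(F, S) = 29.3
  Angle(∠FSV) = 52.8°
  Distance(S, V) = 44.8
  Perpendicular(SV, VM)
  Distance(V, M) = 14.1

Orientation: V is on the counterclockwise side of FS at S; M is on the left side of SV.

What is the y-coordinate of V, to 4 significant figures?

34.24

F is at the origin; FS runs at 20.3° with length 29.3, so S = 29.3·(cos 20.3°, sin 20.3°) = (27.48, 10.17). ∠FSV = 52.8°, so SV runs at 20.3° + (180° − 52.8°) = 147.5° from the x-axis; with |SV| = 44.8, V = S + 44.8·(cos 147.5°, sin 147.5°) = (-10.30, 34.24). So V.y = 34.24.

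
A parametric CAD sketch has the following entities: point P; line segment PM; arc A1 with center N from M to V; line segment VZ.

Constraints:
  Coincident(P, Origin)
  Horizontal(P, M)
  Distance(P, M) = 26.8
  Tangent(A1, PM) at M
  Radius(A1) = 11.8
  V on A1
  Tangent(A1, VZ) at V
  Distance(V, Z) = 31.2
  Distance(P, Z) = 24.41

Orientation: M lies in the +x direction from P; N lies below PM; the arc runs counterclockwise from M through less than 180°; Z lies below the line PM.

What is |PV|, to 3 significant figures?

19.1

Checks: |NV| = 11.80 ✓; ∠(NV, VZ) = 90.00° ✓; |VZ| = 31.20 ✓; |PZ| = 24.41 ✓.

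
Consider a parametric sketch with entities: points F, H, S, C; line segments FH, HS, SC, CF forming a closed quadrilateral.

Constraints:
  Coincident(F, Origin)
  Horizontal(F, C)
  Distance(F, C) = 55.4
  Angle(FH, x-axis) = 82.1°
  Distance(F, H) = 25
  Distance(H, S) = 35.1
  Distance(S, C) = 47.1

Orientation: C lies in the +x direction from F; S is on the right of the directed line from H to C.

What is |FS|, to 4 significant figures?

13.56

F is at the origin; F and C share the same y with |FC| = 55.4 and C in +x, so C = (55.4, 0). FH runs at 82.1° with |FH| = 25.0, so H = (3.436, 24.76). S is determined by |HS| = 35.1 and |SC| = 47.1 together: it lies at the intersection of circle(H, 35.1) and circle(C, 47.1). With |HC| = 57.56, the foot of the radical line on HC is 20.21 from H and the perpendicular offset is √(35.1² − 20.21²) = 28.70. Taking the right-of-HC solution: S = (9.339, -9.837).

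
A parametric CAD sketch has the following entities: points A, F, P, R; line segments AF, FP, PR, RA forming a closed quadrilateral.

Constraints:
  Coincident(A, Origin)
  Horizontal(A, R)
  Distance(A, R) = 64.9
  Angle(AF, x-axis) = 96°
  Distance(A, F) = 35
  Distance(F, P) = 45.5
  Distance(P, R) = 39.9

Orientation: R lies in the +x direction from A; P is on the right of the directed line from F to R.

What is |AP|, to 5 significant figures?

25.009

Checks: |FP| = 45.50 ✓; |PR| = 39.90 ✓.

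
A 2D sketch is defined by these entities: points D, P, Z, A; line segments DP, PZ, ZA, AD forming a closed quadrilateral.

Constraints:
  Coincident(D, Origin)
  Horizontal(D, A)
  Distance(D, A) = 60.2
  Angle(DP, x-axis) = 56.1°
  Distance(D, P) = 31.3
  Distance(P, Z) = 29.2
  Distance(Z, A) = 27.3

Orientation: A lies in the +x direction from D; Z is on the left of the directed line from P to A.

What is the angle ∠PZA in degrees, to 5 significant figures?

124.54°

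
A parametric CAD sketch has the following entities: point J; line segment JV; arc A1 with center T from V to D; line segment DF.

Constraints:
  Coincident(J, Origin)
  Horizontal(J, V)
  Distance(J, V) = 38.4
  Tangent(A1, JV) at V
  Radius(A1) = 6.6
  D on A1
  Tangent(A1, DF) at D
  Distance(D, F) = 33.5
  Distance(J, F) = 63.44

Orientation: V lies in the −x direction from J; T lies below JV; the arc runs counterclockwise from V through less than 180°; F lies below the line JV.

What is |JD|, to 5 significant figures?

45.251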